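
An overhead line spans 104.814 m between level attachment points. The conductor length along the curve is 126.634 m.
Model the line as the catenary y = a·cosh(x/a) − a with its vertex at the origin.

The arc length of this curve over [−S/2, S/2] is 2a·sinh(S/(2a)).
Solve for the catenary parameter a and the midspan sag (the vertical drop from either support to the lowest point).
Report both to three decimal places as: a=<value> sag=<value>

a=48.291 sag=31.340

seed: a₀ = √(S³/(24(L−S))) = √(104.814³/(24·21.820)) = 46.891697
iter 1: u=1.117618  f(a)=+1.404e+00  f'(a)=-1.052e+00  a ← 46.891697 − (+1.404e+00/-1.052e+00) = 48.226009
iter 2: u=1.086696  f(a)=+6.216e-02  f'(a)=-9.609e-01  a ← 48.226009 − (+6.216e-02/-9.609e-01) = 48.290694
iter 3: u=1.085240  f(a)=+1.343e-04  f'(a)=-9.568e-01  a ← 48.290694 − (+1.343e-04/-9.568e-01) = 48.290834
iter 4: u=1.085237  f(a)=+6.303e-10  f'(a)=-9.568e-01  a ← 48.290834 − (+6.303e-10/-9.568e-01) = 48.290834
iter 5: u=1.085237  f(a)=+0.000e+00  f'(a)=-9.568e-01  a ← 48.290834 − (+0.000e+00/-9.568e-01) = 48.290834
converged: |Δa| < 1e-12 after 5 iterations
sag = a·(cosh(S/(2a)) − 1) = 48.290834·(cosh(1.085237) − 1) = 31.339858
T_max/T_min = cosh(S/(2a)) = 1.648982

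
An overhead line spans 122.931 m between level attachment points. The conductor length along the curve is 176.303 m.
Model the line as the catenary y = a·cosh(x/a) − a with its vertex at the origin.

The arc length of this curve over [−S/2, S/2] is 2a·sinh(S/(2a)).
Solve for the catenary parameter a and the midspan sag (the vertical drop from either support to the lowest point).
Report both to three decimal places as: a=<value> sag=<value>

a=40.351 sag=56.597

seed: a₀ = √(S³/(24(L−S))) = √(122.931³/(24·53.372)) = 38.082878
iter 1: u=1.613993  f(a)=+7.399e+00  f'(a)=-3.604e+00  a ← 38.082878 − (+7.399e+00/-3.604e+00) = 40.135581
iter 2: u=1.531447  f(a)=+6.403e-01  f'(a)=-3.005e+00  a ← 40.135581 − (+6.403e-01/-3.005e+00) = 40.348650
iter 3: u=1.523360  f(a)=+5.800e-03  f'(a)=-2.951e+00  a ← 40.348650 − (+5.800e-03/-2.951e+00) = 40.350615
iter 4: u=1.523285  f(a)=+4.853e-07  f'(a)=-2.951e+00  a ← 40.350615 − (+4.853e-07/-2.951e+00) = 40.350615
iter 5: u=1.523285  f(a)=+5.684e-14  f'(a)=-2.951e+00  a ← 40.350615 − (+5.684e-14/-2.951e+00) = 40.350615
converged: |Δa| < 1e-12 after 5 iterations
sag = a·(cosh(S/(2a)) − 1) = 40.350615·(cosh(1.523285) − 1) = 56.597098
T_max/T_min = cosh(S/(2a)) = 2.402633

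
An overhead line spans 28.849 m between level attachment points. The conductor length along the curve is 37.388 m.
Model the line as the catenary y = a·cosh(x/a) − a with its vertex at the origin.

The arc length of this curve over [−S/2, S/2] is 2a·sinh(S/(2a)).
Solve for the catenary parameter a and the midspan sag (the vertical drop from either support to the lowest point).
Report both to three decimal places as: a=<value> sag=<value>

a=11.275 sag=10.556

seed: a₀ = √(S³/(24(L−S))) = √(28.849³/(24·8.539)) = 10.823981
iter 1: u=1.332643  f(a)=+7.911e-01  f'(a)=-1.876e+00  a ← 10.823981 − (+7.911e-01/-1.876e+00) = 11.245594
iter 2: u=1.282680  f(a)=+4.857e-02  f'(a)=-1.652e+00  a ← 11.245594 − (+4.857e-02/-1.652e+00) = 11.274988
iter 3: u=1.279336  f(a)=+2.096e-04  f'(a)=-1.638e+00  a ← 11.274988 − (+2.096e-04/-1.638e+00) = 11.275116
iter 4: u=1.279322  f(a)=+3.940e-09  f'(a)=-1.638e+00  a ← 11.275116 − (+3.940e-09/-1.638e+00) = 11.275116
iter 5: u=1.279322  f(a)=+0.000e+00  f'(a)=-1.638e+00  a ← 11.275116 − (+0.000e+00/-1.638e+00) = 11.275116
converged: |Δa| < 1e-12 after 5 iterations
sag = a·(cosh(S/(2a)) − 1) = 11.275116·(cosh(1.279322) − 1) = 10.555914
T_max/T_min = cosh(S/(2a)) = 1.936213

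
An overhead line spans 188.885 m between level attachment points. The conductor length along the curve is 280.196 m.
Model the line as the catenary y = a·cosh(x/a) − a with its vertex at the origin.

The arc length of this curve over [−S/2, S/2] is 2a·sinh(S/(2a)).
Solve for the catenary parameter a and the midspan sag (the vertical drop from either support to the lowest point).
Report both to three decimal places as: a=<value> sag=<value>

seed: a₀ = √(S³/(24(L−S))) = √(188.885³/(24·91.311)) = 55.453509
iter 1: u=1.703093  f(a)=+1.419e+01  f'(a)=-4.353e+00  a ← 55.453509 − (+1.419e+01/-4.353e+00) = 58.714518
iter 2: u=1.608503  f(a)=+1.348e+00  f'(a)=-3.562e+00  a ← 58.714518 − (+1.348e+00/-3.562e+00) = 59.093106
iter 3: u=1.598198  f(a)=+1.499e-02  f'(a)=-3.483e+00  a ← 59.093106 − (+1.499e-02/-3.483e+00) = 59.097410
iter 4: u=1.598082  f(a)=+1.898e-06  f'(a)=-3.482e+00  a ← 59.097410 − (+1.898e-06/-3.482e+00) = 59.097410
iter 5: u=1.598082  f(a)=+5.684e-14  f'(a)=-3.482e+00  a ← 59.097410 − (+5.684e-14/-3.482e+00) = 59.097410
converged: |Δa| < 1e-12 after 5 iterations
sag = a·(cosh(S/(2a)) − 1) = 59.097410·(cosh(1.598082) − 1) = 92.955059
T_max/T_min = cosh(S/(2a)) = 2.572913

a=59.097 sag=92.955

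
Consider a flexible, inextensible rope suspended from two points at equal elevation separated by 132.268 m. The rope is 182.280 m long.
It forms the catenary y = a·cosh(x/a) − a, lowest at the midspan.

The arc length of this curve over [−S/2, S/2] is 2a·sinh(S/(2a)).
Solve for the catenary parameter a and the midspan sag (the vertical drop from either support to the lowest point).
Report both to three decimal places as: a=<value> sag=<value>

seed: a₀ = √(S³/(24(L−S))) = √(132.268³/(24·50.012)) = 43.907575
iter 1: u=1.506209  f(a)=+5.989e+00  f'(a)=-2.839e+00  a ← 43.907575 − (+5.989e+00/-2.839e+00) = 46.017565
iter 2: u=1.437147  f(a)=+4.588e-01  f'(a)=-2.419e+00  a ← 46.017565 − (+4.588e-01/-2.419e+00) = 46.207236
iter 3: u=1.431248  f(a)=+3.186e-03  f'(a)=-2.385e+00  a ← 46.207236 − (+3.186e-03/-2.385e+00) = 46.208572
iter 4: u=1.431206  f(a)=+1.560e-07  f'(a)=-2.385e+00  a ← 46.208572 − (+1.560e-07/-2.385e+00) = 46.208572
iter 5: u=1.431206  f(a)=+0.000e+00  f'(a)=-2.385e+00  a ← 46.208572 − (+0.000e+00/-2.385e+00) = 46.208572
converged: |Δa| < 1e-12 after 5 iterations
sag = a·(cosh(S/(2a)) − 1) = 46.208572·(cosh(1.431206) − 1) = 55.976220
T_max/T_min = cosh(S/(2a)) = 2.211382

a=46.209 sag=55.976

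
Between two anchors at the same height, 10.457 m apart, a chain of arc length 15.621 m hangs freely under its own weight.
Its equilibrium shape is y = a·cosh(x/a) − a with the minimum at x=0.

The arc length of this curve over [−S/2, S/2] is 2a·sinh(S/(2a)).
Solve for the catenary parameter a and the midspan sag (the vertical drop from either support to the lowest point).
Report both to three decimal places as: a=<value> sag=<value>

seed: a₀ = √(S³/(24(L−S))) = √(10.457³/(24·5.164)) = 3.037469
iter 1: u=1.721334  f(a)=+8.213e-01  f'(a)=-4.520e+00  a ← 3.037469 − (+8.213e-01/-4.520e+00) = 3.219159
iter 2: u=1.624182  f(a)=+7.946e-02  f'(a)=-3.684e+00  a ← 3.219159 − (+7.946e-02/-3.684e+00) = 3.240726
iter 3: u=1.613373  f(a)=+9.197e-04  f'(a)=-3.600e+00  a ← 3.240726 − (+9.197e-04/-3.600e+00) = 3.240981
iter 4: u=1.613246  f(a)=+1.264e-07  f'(a)=-3.599e+00  a ← 3.240981 − (+1.264e-07/-3.599e+00) = 3.240981
iter 5: u=1.613246  f(a)=+1.776e-15  f'(a)=-3.599e+00  a ← 3.240981 − (+1.776e-15/-3.599e+00) = 3.240981
converged: |Δa| < 1e-12 after 5 iterations
sag = a·(cosh(S/(2a)) − 1) = 3.240981·(cosh(1.613246) − 1) = 5.215251
T_max/T_min = cosh(S/(2a)) = 2.609158

a=3.241 sag=5.215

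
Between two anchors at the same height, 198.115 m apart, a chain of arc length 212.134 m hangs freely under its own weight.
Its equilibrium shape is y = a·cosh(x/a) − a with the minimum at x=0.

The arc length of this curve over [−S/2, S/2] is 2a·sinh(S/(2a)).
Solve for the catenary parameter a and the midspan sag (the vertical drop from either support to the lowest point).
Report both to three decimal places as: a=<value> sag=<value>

a=153.612 sag=33.061

seed: a₀ = √(S³/(24(L−S))) = √(198.115³/(24·14.019)) = 152.023910
iter 1: u=0.651592  f(a)=+3.006e-01  f'(a)=-1.924e-01  a ← 152.023910 − (+3.006e-01/-1.924e-01) = 153.586584
iter 2: u=0.644962  f(a)=+4.698e-03  f'(a)=-1.864e-01  a ← 153.586584 − (+4.698e-03/-1.864e-01) = 153.611788
iter 3: u=0.644856  f(a)=+1.188e-06  f'(a)=-1.863e-01  a ← 153.611788 − (+1.188e-06/-1.863e-01) = 153.611794
iter 4: u=0.644856  f(a)=+8.527e-14  f'(a)=-1.863e-01  a ← 153.611794 − (+8.527e-14/-1.863e-01) = 153.611794
converged: |Δa| < 1e-12 after 4 iterations
sag = a·(cosh(S/(2a)) − 1) = 153.611794·(cosh(0.644856) − 1) = 33.061160
T_max/T_min = cosh(S/(2a)) = 1.215225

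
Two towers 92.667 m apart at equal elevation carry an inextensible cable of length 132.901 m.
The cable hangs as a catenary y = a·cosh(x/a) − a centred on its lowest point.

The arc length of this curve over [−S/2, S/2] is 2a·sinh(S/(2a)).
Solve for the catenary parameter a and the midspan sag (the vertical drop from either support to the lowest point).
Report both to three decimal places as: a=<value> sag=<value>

seed: a₀ = √(S³/(24(L−S))) = √(92.667³/(24·40.234)) = 28.706843
iter 1: u=1.614023  f(a)=+5.578e+00  f'(a)=-3.605e+00  a ← 28.706843 − (+5.578e+00/-3.605e+00) = 30.254215
iter 2: u=1.531473  f(a)=+4.827e-01  f'(a)=-3.005e+00  a ← 30.254215 − (+4.827e-01/-3.005e+00) = 30.414837
iter 3: u=1.523385  f(a)=+4.373e-03  f'(a)=-2.951e+00  a ← 30.414837 − (+4.373e-03/-2.951e+00) = 30.416319
iter 4: u=1.523311  f(a)=+3.660e-07  f'(a)=-2.951e+00  a ← 30.416319 − (+3.660e-07/-2.951e+00) = 30.416319
iter 5: u=1.523311  f(a)=+5.684e-14  f'(a)=-2.951e+00  a ← 30.416319 − (+5.684e-14/-2.951e+00) = 30.416319
converged: |Δa| < 1e-12 after 5 iterations
sag = a·(cosh(S/(2a)) − 1) = 30.416319·(cosh(1.523311) − 1) = 42.664605
T_max/T_min = cosh(S/(2a)) = 2.402688

a=30.416 sag=42.665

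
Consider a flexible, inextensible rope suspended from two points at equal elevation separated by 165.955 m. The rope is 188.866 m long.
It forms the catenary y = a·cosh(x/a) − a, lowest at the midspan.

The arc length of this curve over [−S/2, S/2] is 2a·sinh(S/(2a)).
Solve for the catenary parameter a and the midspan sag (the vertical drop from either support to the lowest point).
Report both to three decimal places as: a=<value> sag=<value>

seed: a₀ = √(S³/(24(L−S))) = √(165.955³/(24·22.911)) = 91.171242
iter 1: u=0.910128  f(a)=+9.678e-01  f'(a)=-5.455e-01  a ← 91.171242 − (+9.678e-01/-5.455e-01) = 92.945527
iter 2: u=0.892754  f(a)=+2.897e-02  f'(a)=-5.133e-01  a ← 92.945527 − (+2.897e-02/-5.133e-01) = 93.001980
iter 3: u=0.892212  f(a)=+2.775e-05  f'(a)=-5.123e-01  a ← 93.001980 − (+2.775e-05/-5.123e-01) = 93.002034
iter 4: u=0.892212  f(a)=+2.547e-11  f'(a)=-5.123e-01  a ← 93.002034 − (+2.547e-11/-5.123e-01) = 93.002034
converged: |Δa| < 1e-12 after 4 iterations
sag = a·(cosh(S/(2a)) − 1) = 93.002034·(cosh(0.892212) − 1) = 39.538412
T_max/T_min = cosh(S/(2a)) = 1.425135

a=93.002 sag=39.538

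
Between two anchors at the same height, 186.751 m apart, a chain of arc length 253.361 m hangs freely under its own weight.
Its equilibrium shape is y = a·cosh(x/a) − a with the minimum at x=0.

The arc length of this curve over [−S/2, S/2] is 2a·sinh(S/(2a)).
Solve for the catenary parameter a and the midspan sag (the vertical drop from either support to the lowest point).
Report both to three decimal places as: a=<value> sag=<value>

seed: a₀ = √(S³/(24(L−S))) = √(186.751³/(24·66.610)) = 63.829151
iter 1: u=1.462897  f(a)=+7.502e+00  f'(a)=-2.569e+00  a ← 63.829151 − (+7.502e+00/-2.569e+00) = 66.748865
iter 2: u=1.398908  f(a)=+5.454e-01  f'(a)=-2.208e+00  a ← 66.748865 − (+5.454e-01/-2.208e+00) = 66.995879
iter 3: u=1.393750  f(a)=+3.383e-03  f'(a)=-2.181e+00  a ← 66.995879 − (+3.383e-03/-2.181e+00) = 66.997431
iter 4: u=1.393718  f(a)=+1.320e-07  f'(a)=-2.181e+00  a ← 66.997431 − (+1.320e-07/-2.181e+00) = 66.997431
iter 5: u=1.393718  f(a)=-2.842e-14  f'(a)=-2.181e+00  a ← 66.997431 − (-2.842e-14/-2.181e+00) = 66.997431
converged: |Δa| < 1e-12 after 5 iterations
sag = a·(cosh(S/(2a)) − 1) = 66.997431·(cosh(1.393718) − 1) = 76.308552
T_max/T_min = cosh(S/(2a)) = 2.138977

a=66.997 sag=76.309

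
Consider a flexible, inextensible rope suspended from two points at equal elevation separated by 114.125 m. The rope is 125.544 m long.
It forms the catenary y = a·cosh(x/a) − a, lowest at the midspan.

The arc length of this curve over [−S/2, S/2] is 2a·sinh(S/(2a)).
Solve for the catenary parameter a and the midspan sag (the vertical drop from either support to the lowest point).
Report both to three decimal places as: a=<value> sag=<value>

seed: a₀ = √(S³/(24(L−S))) = √(114.125³/(24·11.419)) = 73.646401
iter 1: u=0.774817  f(a)=+3.477e-01  f'(a)=-3.291e-01  a ← 73.646401 − (+3.477e-01/-3.291e-01) = 74.702859
iter 2: u=0.763860  f(a)=+7.623e-03  f'(a)=-3.148e-01  a ← 74.702859 − (+7.623e-03/-3.148e-01) = 74.727073
iter 3: u=0.763612  f(a)=+3.846e-06  f'(a)=-3.145e-01  a ← 74.727073 − (+3.846e-06/-3.145e-01) = 74.727085
iter 4: u=0.763612  f(a)=+9.379e-13  f'(a)=-3.145e-01  a ← 74.727085 − (+9.379e-13/-3.145e-01) = 74.727085
converged: |Δa| < 1e-12 after 4 iterations
sag = a·(cosh(S/(2a)) − 1) = 74.727085·(cosh(0.763612) − 1) = 22.866261
T_max/T_min = cosh(S/(2a)) = 1.305997

a=74.727 sag=22.866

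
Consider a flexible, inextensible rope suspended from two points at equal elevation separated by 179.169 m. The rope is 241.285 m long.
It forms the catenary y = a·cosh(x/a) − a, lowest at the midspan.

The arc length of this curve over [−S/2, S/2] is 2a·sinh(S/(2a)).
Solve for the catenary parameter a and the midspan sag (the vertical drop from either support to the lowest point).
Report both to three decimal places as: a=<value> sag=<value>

seed: a₀ = √(S³/(24(L−S))) = √(179.169³/(24·62.116)) = 62.113635
iter 1: u=1.442268  f(a)=+6.790e+00  f'(a)=-2.448e+00  a ← 62.113635 − (+6.790e+00/-2.448e+00) = 64.886998
iter 2: u=1.380623  f(a)=+4.812e-01  f'(a)=-2.112e+00  a ← 64.886998 − (+4.812e-01/-2.112e+00) = 65.114809
iter 3: u=1.375793  f(a)=+2.825e-03  f'(a)=-2.088e+00  a ← 65.114809 − (+2.825e-03/-2.088e+00) = 65.116163
iter 4: u=1.375764  f(a)=+9.862e-08  f'(a)=-2.088e+00  a ← 65.116163 − (+9.862e-08/-2.088e+00) = 65.116163
iter 5: u=1.375764  f(a)=-2.842e-14  f'(a)=-2.088e+00  a ← 65.116163 − (-2.842e-14/-2.088e+00) = 65.116163
converged: |Δa| < 1e-12 after 5 iterations
sag = a·(cosh(S/(2a)) − 1) = 65.116163·(cosh(1.375764) − 1) = 71.977701
T_max/T_min = cosh(S/(2a)) = 2.105374

a=65.116 sag=71.978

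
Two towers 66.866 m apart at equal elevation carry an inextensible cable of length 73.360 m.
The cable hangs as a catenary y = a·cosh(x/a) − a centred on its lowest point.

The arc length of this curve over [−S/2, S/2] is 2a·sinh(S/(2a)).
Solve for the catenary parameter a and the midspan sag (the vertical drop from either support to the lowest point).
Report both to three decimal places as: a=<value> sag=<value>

a=44.421 sag=13.187

seed: a₀ = √(S³/(24(L−S))) = √(66.866³/(24·6.494)) = 43.797191
iter 1: u=0.763359  f(a)=+1.919e-01  f'(a)=-3.142e-01  a ← 43.797191 − (+1.919e-01/-3.142e-01) = 44.407819
iter 2: u=0.752863  f(a)=+4.086e-03  f'(a)=-3.009e-01  a ← 44.407819 − (+4.086e-03/-3.009e-01) = 44.421397
iter 3: u=0.752633  f(a)=+1.943e-06  f'(a)=-3.007e-01  a ← 44.421397 − (+1.943e-06/-3.007e-01) = 44.421403
iter 4: u=0.752633  f(a)=+4.547e-13  f'(a)=-3.007e-01  a ← 44.421403 − (+4.547e-13/-3.007e-01) = 44.421403
converged: |Δa| < 1e-12 after 4 iterations
sag = a·(cosh(S/(2a)) − 1) = 44.421403·(cosh(0.752633) − 1) = 13.186612
T_max/T_min = cosh(S/(2a)) = 1.296853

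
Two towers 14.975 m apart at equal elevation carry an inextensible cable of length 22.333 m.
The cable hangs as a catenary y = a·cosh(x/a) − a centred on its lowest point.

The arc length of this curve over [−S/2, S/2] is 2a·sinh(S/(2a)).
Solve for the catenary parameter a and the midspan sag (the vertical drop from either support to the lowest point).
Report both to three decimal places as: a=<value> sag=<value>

seed: a₀ = √(S³/(24(L−S))) = √(14.975³/(24·7.358)) = 4.360786
iter 1: u=1.717007  f(a)=+1.164e+00  f'(a)=-4.480e+00  a ← 4.360786 − (+1.164e+00/-4.480e+00) = 4.620585
iter 2: u=1.620466  f(a)=+1.121e-01  f'(a)=-3.655e+00  a ← 4.620585 − (+1.121e-01/-3.655e+00) = 4.651263
iter 3: u=1.609778  f(a)=+1.285e-03  f'(a)=-3.572e+00  a ← 4.651263 − (+1.285e-03/-3.572e+00) = 4.651623
iter 4: u=1.609653  f(a)=+1.732e-07  f'(a)=-3.571e+00  a ← 4.651623 − (+1.732e-07/-3.571e+00) = 4.651623
iter 5: u=1.609653  f(a)=+3.553e-15  f'(a)=-3.571e+00  a ← 4.651623 − (+3.553e-15/-3.571e+00) = 4.651623
converged: |Δa| < 1e-12 after 5 iterations
sag = a·(cosh(S/(2a)) − 1) = 4.651623·(cosh(1.609653) − 1) = 7.445001
T_max/T_min = cosh(S/(2a)) = 2.600517

a=4.652 sag=7.445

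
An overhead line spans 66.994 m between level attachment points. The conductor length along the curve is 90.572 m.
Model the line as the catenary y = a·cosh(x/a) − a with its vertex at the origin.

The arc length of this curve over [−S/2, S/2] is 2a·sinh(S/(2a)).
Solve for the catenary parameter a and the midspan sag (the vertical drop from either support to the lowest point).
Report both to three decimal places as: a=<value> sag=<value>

a=24.181 sag=27.156

seed: a₀ = √(S³/(24(L−S))) = √(66.994³/(24·23.578)) = 23.051265
iter 1: u=1.453152  f(a)=+2.618e+00  f'(a)=-2.512e+00  a ← 23.051265 − (+2.618e+00/-2.512e+00) = 24.093774
iter 2: u=1.390276  f(a)=+1.881e-01  f'(a)=-2.163e+00  a ← 24.093774 − (+1.881e-01/-2.163e+00) = 24.180756
iter 3: u=1.385275  f(a)=+1.137e-03  f'(a)=-2.136e+00  a ← 24.180756 − (+1.137e-03/-2.136e+00) = 24.181289
iter 4: u=1.385245  f(a)=+4.209e-08  f'(a)=-2.136e+00  a ← 24.181289 − (+4.209e-08/-2.136e+00) = 24.181289
iter 5: u=1.385245  f(a)=-1.421e-14  f'(a)=-2.136e+00  a ← 24.181289 − (-1.421e-14/-2.136e+00) = 24.181289
converged: |Δa| < 1e-12 after 5 iterations
sag = a·(cosh(S/(2a)) − 1) = 24.181289·(cosh(1.385245) − 1) = 27.156383
T_max/T_min = cosh(S/(2a)) = 2.123033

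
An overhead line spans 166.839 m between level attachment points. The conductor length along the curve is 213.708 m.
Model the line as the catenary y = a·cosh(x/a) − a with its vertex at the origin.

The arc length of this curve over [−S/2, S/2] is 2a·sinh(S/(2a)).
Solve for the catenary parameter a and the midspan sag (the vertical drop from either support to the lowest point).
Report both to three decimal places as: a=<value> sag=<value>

a=66.803 sag=59.215

seed: a₀ = √(S³/(24(L−S))) = √(166.839³/(24·46.869)) = 64.253665
iter 1: u=1.298284  f(a)=+4.112e+00  f'(a)=-1.720e+00  a ← 64.253665 − (+4.112e+00/-1.720e+00) = 66.644454
iter 2: u=1.251710  f(a)=+2.407e-01  f'(a)=-1.524e+00  a ← 66.644454 − (+2.407e-01/-1.524e+00) = 66.802361
iter 3: u=1.248751  f(a)=+9.376e-04  f'(a)=-1.512e+00  a ← 66.802361 − (+9.376e-04/-1.512e+00) = 66.802981
iter 4: u=1.248739  f(a)=+1.435e-08  f'(a)=-1.512e+00  a ← 66.802981 − (+1.435e-08/-1.512e+00) = 66.802981
iter 5: u=1.248739  f(a)=+5.684e-14  f'(a)=-1.512e+00  a ← 66.802981 − (+5.684e-14/-1.512e+00) = 66.802981
converged: |Δa| < 1e-12 after 5 iterations
sag = a·(cosh(S/(2a)) − 1) = 66.802981·(cosh(1.248739) − 1) = 59.214540
T_max/T_min = cosh(S/(2a)) = 1.886406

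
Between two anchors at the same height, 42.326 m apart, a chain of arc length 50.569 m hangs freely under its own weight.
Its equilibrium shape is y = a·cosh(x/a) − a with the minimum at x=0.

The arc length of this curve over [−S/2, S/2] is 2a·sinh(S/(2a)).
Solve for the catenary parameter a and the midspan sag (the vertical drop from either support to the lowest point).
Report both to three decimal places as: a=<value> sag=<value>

seed: a₀ = √(S³/(24(L−S))) = √(42.326³/(24·8.243)) = 19.577741
iter 1: u=1.080973  f(a)=+4.952e-01  f'(a)=-9.447e-01  a ← 19.577741 − (+4.952e-01/-9.447e-01) = 20.101961
iter 2: u=1.052783  f(a)=+2.059e-02  f'(a)=-8.676e-01  a ← 20.101961 − (+2.059e-02/-8.676e-01) = 20.125690
iter 3: u=1.051542  f(a)=+3.900e-05  f'(a)=-8.643e-01  a ← 20.125690 − (+3.900e-05/-8.643e-01) = 20.125735
iter 4: u=1.051539  f(a)=+1.405e-10  f'(a)=-8.643e-01  a ← 20.125735 − (+1.405e-10/-8.643e-01) = 20.125735
iter 5: u=1.051539  f(a)=+7.105e-15  f'(a)=-8.643e-01  a ← 20.125735 − (+7.105e-15/-8.643e-01) = 20.125735
converged: |Δa| < 1e-12 after 5 iterations
sag = a·(cosh(S/(2a)) − 1) = 20.125735·(cosh(1.051539) − 1) = 12.190687
T_max/T_min = cosh(S/(2a)) = 1.605726

a=20.126 sag=12.191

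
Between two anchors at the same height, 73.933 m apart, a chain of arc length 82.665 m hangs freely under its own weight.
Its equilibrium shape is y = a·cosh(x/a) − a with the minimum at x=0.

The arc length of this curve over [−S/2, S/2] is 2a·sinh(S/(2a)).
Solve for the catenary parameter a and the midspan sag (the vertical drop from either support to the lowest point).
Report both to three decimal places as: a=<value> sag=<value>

a=44.671 sag=16.189

seed: a₀ = √(S³/(24(L−S))) = √(73.933³/(24·8.732)) = 43.913192
iter 1: u=0.841809  f(a)=+3.147e-01  f'(a)=-4.266e-01  a ← 43.913192 − (+3.147e-01/-4.266e-01) = 44.650806
iter 2: u=0.827902  f(a)=+8.103e-03  f'(a)=-4.049e-01  a ← 44.650806 − (+8.103e-03/-4.049e-01) = 44.670820
iter 3: u=0.827531  f(a)=+5.689e-06  f'(a)=-4.043e-01  a ← 44.670820 − (+5.689e-06/-4.043e-01) = 44.670834
iter 4: u=0.827531  f(a)=+2.800e-12  f'(a)=-4.043e-01  a ← 44.670834 − (+2.800e-12/-4.043e-01) = 44.670834
converged: |Δa| < 1e-12 after 4 iterations
sag = a·(cosh(S/(2a)) − 1) = 44.670834·(cosh(0.827531) − 1) = 16.188504
T_max/T_min = cosh(S/(2a)) = 1.362395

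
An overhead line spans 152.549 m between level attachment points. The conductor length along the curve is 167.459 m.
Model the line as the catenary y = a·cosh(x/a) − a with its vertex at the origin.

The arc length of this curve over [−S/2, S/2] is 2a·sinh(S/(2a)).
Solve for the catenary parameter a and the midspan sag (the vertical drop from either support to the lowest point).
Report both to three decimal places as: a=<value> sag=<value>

seed: a₀ = √(S³/(24(L−S))) = √(152.549³/(24·14.910)) = 99.602355
iter 1: u=0.765790  f(a)=+4.433e-01  f'(a)=-3.173e-01  a ← 99.602355 − (+4.433e-01/-3.173e-01) = 100.999499
iter 2: u=0.755197  f(a)=+9.501e-03  f'(a)=-3.039e-01  a ← 100.999499 − (+9.501e-03/-3.039e-01) = 101.030767
iter 3: u=0.754963  f(a)=+4.575e-06  f'(a)=-3.036e-01  a ← 101.030767 − (+4.575e-06/-3.036e-01) = 101.030782
iter 4: u=0.754963  f(a)=+1.052e-12  f'(a)=-3.036e-01  a ← 101.030782 − (+1.052e-12/-3.036e-01) = 101.030782
converged: |Δa| < 1e-12 after 4 iterations
sag = a·(cosh(S/(2a)) − 1) = 101.030782·(cosh(0.754963) − 1) = 30.186016
T_max/T_min = cosh(S/(2a)) = 1.298780

a=101.031 sag=30.186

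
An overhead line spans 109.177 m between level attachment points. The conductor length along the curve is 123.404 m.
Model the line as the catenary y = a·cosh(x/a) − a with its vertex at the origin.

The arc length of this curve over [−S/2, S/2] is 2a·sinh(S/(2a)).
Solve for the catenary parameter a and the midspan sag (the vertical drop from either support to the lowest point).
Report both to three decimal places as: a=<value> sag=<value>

seed: a₀ = √(S³/(24(L−S))) = √(109.177³/(24·14.227)) = 61.735426
iter 1: u=0.884233  f(a)=+5.666e-01  f'(a)=-4.980e-01  a ← 61.735426 − (+5.666e-01/-4.980e-01) = 62.873367
iter 2: u=0.868229  f(a)=+1.605e-02  f'(a)=-4.701e-01  a ← 62.873367 − (+1.605e-02/-4.701e-01) = 62.907501
iter 3: u=0.867758  f(a)=+1.370e-05  f'(a)=-4.693e-01  a ← 62.907501 − (+1.370e-05/-4.693e-01) = 62.907530
iter 4: u=0.867758  f(a)=+9.990e-12  f'(a)=-4.693e-01  a ← 62.907530 − (+9.990e-12/-4.693e-01) = 62.907530
converged: |Δa| < 1e-12 after 4 iterations
sag = a·(cosh(S/(2a)) − 1) = 62.907530·(cosh(0.867758) − 1) = 25.208837
T_max/T_min = cosh(S/(2a)) = 1.400728

a=62.908 sag=25.209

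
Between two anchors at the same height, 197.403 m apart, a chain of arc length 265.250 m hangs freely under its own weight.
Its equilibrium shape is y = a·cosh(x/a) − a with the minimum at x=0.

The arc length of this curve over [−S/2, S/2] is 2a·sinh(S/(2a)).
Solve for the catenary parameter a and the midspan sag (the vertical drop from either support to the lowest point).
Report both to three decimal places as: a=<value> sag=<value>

a=72.028 sag=78.894

seed: a₀ = √(S³/(24(L−S))) = √(197.403³/(24·67.847)) = 68.732110
iter 1: u=1.436032  f(a)=+7.349e+00  f'(a)=-2.413e+00  a ← 68.732110 − (+7.349e+00/-2.413e+00) = 71.778364
iter 2: u=1.375087  f(a)=+5.168e-01  f'(a)=-2.084e+00  a ← 71.778364 − (+5.168e-01/-2.084e+00) = 72.026349
iter 3: u=1.370353  f(a)=+2.983e-03  f'(a)=-2.060e+00  a ← 72.026349 − (+2.983e-03/-2.060e+00) = 72.027797
iter 4: u=1.370325  f(a)=+1.007e-07  f'(a)=-2.060e+00  a ← 72.027797 − (+1.007e-07/-2.060e+00) = 72.027797
iter 5: u=1.370325  f(a)=+5.684e-14  f'(a)=-2.060e+00  a ← 72.027797 − (+5.684e-14/-2.060e+00) = 72.027797
converged: |Δa| < 1e-12 after 5 iterations
sag = a·(cosh(S/(2a)) − 1) = 72.027797·(cosh(1.370325) − 1) = 78.894018
T_max/T_min = cosh(S/(2a)) = 2.095327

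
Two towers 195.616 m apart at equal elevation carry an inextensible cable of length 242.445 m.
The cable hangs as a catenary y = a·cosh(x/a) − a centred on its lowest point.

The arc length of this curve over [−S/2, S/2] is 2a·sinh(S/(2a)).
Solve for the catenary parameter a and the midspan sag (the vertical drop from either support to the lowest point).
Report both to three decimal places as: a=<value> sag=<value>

a=84.392 sag=63.313

seed: a₀ = √(S³/(24(L−S))) = √(195.616³/(24·46.829)) = 81.610023
iter 1: u=1.198480  f(a)=+3.480e+00  f'(a)=-1.321e+00  a ← 81.610023 − (+3.480e+00/-1.321e+00) = 84.244458
iter 2: u=1.161002  f(a)=+1.756e-01  f'(a)=-1.191e+00  a ← 84.244458 − (+1.756e-01/-1.191e+00) = 84.391945
iter 3: u=1.158973  f(a)=+4.999e-04  f'(a)=-1.184e+00  a ← 84.391945 − (+4.999e-04/-1.184e+00) = 84.392367
iter 4: u=1.158967  f(a)=+4.075e-09  f'(a)=-1.184e+00  a ← 84.392367 − (+4.075e-09/-1.184e+00) = 84.392367
iter 5: u=1.158967  f(a)=+2.842e-14  f'(a)=-1.184e+00  a ← 84.392367 − (+2.842e-14/-1.184e+00) = 84.392367
converged: |Δa| < 1e-12 after 5 iterations
sag = a·(cosh(S/(2a)) − 1) = 84.392367·(cosh(1.158967) − 1) = 63.313307
T_max/T_min = cosh(S/(2a)) = 1.750226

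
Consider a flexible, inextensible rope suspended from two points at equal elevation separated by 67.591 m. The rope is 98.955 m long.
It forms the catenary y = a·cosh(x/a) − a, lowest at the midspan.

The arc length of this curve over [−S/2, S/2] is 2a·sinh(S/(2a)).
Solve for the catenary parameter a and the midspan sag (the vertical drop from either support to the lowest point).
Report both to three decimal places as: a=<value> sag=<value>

a=21.536 sag=32.425

seed: a₀ = √(S³/(24(L−S))) = √(67.591³/(24·31.364)) = 20.254054
iter 1: u=1.668580  f(a)=+4.667e+00  f'(a)=-4.050e+00  a ← 20.254054 − (+4.667e+00/-4.050e+00) = 21.406510
iter 2: u=1.578749  f(a)=+4.280e-01  f'(a)=-3.338e+00  a ← 21.406510 − (+4.280e-01/-3.338e+00) = 21.534717
iter 3: u=1.569350  f(a)=+4.401e-03  f'(a)=-3.270e+00  a ← 21.534717 − (+4.401e-03/-3.270e+00) = 21.536063
iter 4: u=1.569252  f(a)=+4.760e-07  f'(a)=-3.269e+00  a ← 21.536063 − (+4.760e-07/-3.269e+00) = 21.536063
iter 5: u=1.569252  f(a)=+0.000e+00  f'(a)=-3.269e+00  a ← 21.536063 − (+0.000e+00/-3.269e+00) = 21.536063
converged: |Δa| < 1e-12 after 5 iterations
sag = a·(cosh(S/(2a)) − 1) = 21.536063·(cosh(1.569252) − 1) = 32.425266
T_max/T_min = cosh(S/(2a)) = 2.505626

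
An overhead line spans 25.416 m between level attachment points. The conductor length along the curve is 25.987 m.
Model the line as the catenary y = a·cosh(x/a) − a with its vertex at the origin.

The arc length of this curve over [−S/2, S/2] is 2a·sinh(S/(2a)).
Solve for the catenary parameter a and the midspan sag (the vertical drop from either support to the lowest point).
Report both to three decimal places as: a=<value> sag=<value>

a=34.729 sag=2.351

seed: a₀ = √(S³/(24(L−S))) = √(25.416³/(24·0.571)) = 34.612831
iter 1: u=0.367147  f(a)=+3.861e-03  f'(a)=-3.344e-02  a ← 34.612831 − (+3.861e-03/-3.344e-02) = 34.728285
iter 2: u=0.365927  f(a)=+1.940e-05  f'(a)=-3.311e-02  a ← 34.728285 − (+1.940e-05/-3.311e-02) = 34.728871
iter 3: u=0.365920  f(a)=+4.955e-10  f'(a)=-3.310e-02  a ← 34.728871 − (+4.955e-10/-3.310e-02) = 34.728871
iter 4: u=0.365920  f(a)=+0.000e+00  f'(a)=-3.310e-02  a ← 34.728871 − (+0.000e+00/-3.310e-02) = 34.728871
converged: |Δa| < 1e-12 after 4 iterations
sag = a·(cosh(S/(2a)) − 1) = 34.728871·(cosh(0.365920) − 1) = 2.351117
T_max/T_min = cosh(S/(2a)) = 1.067699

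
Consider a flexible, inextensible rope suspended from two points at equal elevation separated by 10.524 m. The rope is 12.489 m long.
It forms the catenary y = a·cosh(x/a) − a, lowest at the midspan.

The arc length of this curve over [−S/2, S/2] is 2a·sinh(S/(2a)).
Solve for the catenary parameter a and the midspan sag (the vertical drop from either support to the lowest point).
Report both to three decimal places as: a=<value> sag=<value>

a=5.105 sag=2.961

seed: a₀ = √(S³/(24(L−S))) = √(10.524³/(24·1.965)) = 4.971465
iter 1: u=1.058441  f(a)=+1.131e-01  f'(a)=-8.827e-01  a ← 4.971465 − (+1.131e-01/-8.827e-01) = 5.099541
iter 2: u=1.031858  f(a)=+4.516e-03  f'(a)=-8.134e-01  a ← 5.099541 − (+4.516e-03/-8.134e-01) = 5.105092
iter 3: u=1.030736  f(a)=+7.871e-06  f'(a)=-8.106e-01  a ← 5.105092 − (+7.871e-06/-8.106e-01) = 5.105102
iter 4: u=1.030734  f(a)=+2.400e-11  f'(a)=-8.106e-01  a ← 5.105102 − (+2.400e-11/-8.106e-01) = 5.105102
iter 5: u=1.030734  f(a)=+0.000e+00  f'(a)=-8.106e-01  a ← 5.105102 − (+0.000e+00/-8.106e-01) = 5.105102
converged: |Δa| < 1e-12 after 5 iterations
sag = a·(cosh(S/(2a)) − 1) = 5.105102·(cosh(1.030734) − 1) = 2.960618
T_max/T_min = cosh(S/(2a)) = 1.579933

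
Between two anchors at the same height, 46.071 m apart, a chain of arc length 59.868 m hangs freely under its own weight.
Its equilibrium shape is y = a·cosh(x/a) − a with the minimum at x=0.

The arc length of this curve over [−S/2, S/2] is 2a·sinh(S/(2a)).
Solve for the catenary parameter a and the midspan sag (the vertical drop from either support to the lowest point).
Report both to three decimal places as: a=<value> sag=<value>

seed: a₀ = √(S³/(24(L−S))) = √(46.071³/(24·13.797)) = 17.184761
iter 1: u=1.340461  f(a)=+1.294e+00  f'(a)=-1.913e+00  a ← 17.184761 − (+1.294e+00/-1.913e+00) = 17.861007
iter 2: u=1.289709  f(a)=+8.030e-02  f'(a)=-1.683e+00  a ← 17.861007 − (+8.030e-02/-1.683e+00) = 17.908729
iter 3: u=1.286272  f(a)=+3.545e-04  f'(a)=-1.668e+00  a ← 17.908729 − (+3.545e-04/-1.668e+00) = 17.908941
iter 4: u=1.286257  f(a)=+6.977e-09  f'(a)=-1.668e+00  a ← 17.908941 − (+6.977e-09/-1.668e+00) = 17.908941
iter 5: u=1.286257  f(a)=+7.105e-15  f'(a)=-1.668e+00  a ← 17.908941 − (+7.105e-15/-1.668e+00) = 17.908941
converged: |Δa| < 1e-12 after 5 iterations
sag = a·(cosh(S/(2a)) − 1) = 17.908941·(cosh(1.286257) − 1) = 16.973354
T_max/T_min = cosh(S/(2a)) = 1.947759

a=17.909 sag=16.973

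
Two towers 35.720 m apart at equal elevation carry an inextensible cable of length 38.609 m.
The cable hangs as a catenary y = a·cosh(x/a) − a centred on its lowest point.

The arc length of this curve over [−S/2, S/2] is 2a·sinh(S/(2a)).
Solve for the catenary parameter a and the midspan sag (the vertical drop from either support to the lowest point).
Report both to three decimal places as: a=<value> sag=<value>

seed: a₀ = √(S³/(24(L−S))) = √(35.720³/(24·2.889)) = 25.638215
iter 1: u=0.696616  f(a)=+7.091e-02  f'(a)=-2.365e-01  a ← 25.638215 − (+7.091e-02/-2.365e-01) = 25.938067
iter 2: u=0.688563  f(a)=+1.263e-03  f'(a)=-2.281e-01  a ← 25.938067 − (+1.263e-03/-2.281e-01) = 25.943604
iter 3: u=0.688416  f(a)=+4.170e-07  f'(a)=-2.280e-01  a ← 25.943604 − (+4.170e-07/-2.280e-01) = 25.943606
iter 4: u=0.688416  f(a)=+4.974e-14  f'(a)=-2.280e-01  a ← 25.943606 − (+4.974e-14/-2.280e-01) = 25.943606
converged: |Δa| < 1e-12 after 4 iterations
sag = a·(cosh(S/(2a)) − 1) = 25.943606·(cosh(0.688416) − 1) = 6.394211
T_max/T_min = cosh(S/(2a)) = 1.246466

a=25.944 sag=6.394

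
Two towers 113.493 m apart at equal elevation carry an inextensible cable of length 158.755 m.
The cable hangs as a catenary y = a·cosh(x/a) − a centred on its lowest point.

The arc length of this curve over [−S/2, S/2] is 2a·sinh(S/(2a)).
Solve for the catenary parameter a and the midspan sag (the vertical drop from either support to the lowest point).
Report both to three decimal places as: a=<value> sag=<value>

a=38.704 sag=49.607

seed: a₀ = √(S³/(24(L−S))) = √(113.493³/(24·45.262)) = 36.684375
iter 1: u=1.546885  f(a)=+5.734e+00  f'(a)=-3.111e+00  a ← 36.684375 − (+5.734e+00/-3.111e+00) = 38.527672
iter 2: u=1.472876  f(a)=+4.605e-01  f'(a)=-2.630e+00  a ← 38.527672 − (+4.605e-01/-2.630e+00) = 38.702815
iter 3: u=1.466211  f(a)=+3.544e-03  f'(a)=-2.589e+00  a ← 38.702815 − (+3.544e-03/-2.589e+00) = 38.704183
iter 4: u=1.466159  f(a)=+2.134e-07  f'(a)=-2.589e+00  a ← 38.704183 − (+2.134e-07/-2.589e+00) = 38.704183
iter 5: u=1.466159  f(a)=-2.842e-14  f'(a)=-2.589e+00  a ← 38.704183 − (-2.842e-14/-2.589e+00) = 38.704183
converged: |Δa| < 1e-12 after 5 iterations
sag = a·(cosh(S/(2a)) − 1) = 38.704183·(cosh(1.466159) − 1) = 49.606639
T_max/T_min = cosh(S/(2a)) = 2.281687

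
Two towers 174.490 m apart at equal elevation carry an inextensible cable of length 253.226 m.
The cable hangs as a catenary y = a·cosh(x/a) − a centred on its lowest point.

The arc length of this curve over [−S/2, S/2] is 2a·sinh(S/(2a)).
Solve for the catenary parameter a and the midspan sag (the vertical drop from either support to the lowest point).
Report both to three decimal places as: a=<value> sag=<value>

a=56.294 sag=82.269

seed: a₀ = √(S³/(24(L−S))) = √(174.490³/(24·78.736)) = 53.022905
iter 1: u=1.645421  f(a)=+1.137e+01  f'(a)=-3.856e+00  a ← 53.022905 − (+1.137e+01/-3.856e+00) = 55.972308
iter 2: u=1.558717  f(a)=+1.018e+00  f'(a)=-3.194e+00  a ← 55.972308 − (+1.018e+00/-3.194e+00) = 56.291002
iter 3: u=1.549892  f(a)=+9.924e-03  f'(a)=-3.132e+00  a ← 56.291002 − (+9.924e-03/-3.132e+00) = 56.294171
iter 4: u=1.549805  f(a)=+9.638e-07  f'(a)=-3.131e+00  a ← 56.294171 − (+9.638e-07/-3.131e+00) = 56.294171
iter 5: u=1.549805  f(a)=-5.684e-14  f'(a)=-3.131e+00  a ← 56.294171 − (-5.684e-14/-3.131e+00) = 56.294171
converged: |Δa| < 1e-12 after 5 iterations
sag = a·(cosh(S/(2a)) − 1) = 56.294171·(cosh(1.549805) − 1) = 82.269480
T_max/T_min = cosh(S/(2a)) = 2.461421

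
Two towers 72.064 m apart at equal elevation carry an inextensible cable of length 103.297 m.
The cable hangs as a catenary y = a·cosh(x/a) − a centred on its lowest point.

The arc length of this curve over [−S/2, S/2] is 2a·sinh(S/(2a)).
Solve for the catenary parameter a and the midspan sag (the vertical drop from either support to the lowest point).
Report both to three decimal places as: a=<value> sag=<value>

a=23.673 sag=33.143

seed: a₀ = √(S³/(24(L−S))) = √(72.064³/(24·31.233)) = 22.344214
iter 1: u=1.612588  f(a)=+4.322e+00  f'(a)=-3.593e+00  a ← 22.344214 − (+4.322e+00/-3.593e+00) = 23.546869
iter 2: u=1.530225  f(a)=+3.734e-01  f'(a)=-2.997e+00  a ← 23.546869 − (+3.734e-01/-2.997e+00) = 23.671477
iter 3: u=1.522169  f(a)=+3.371e-03  f'(a)=-2.943e+00  a ← 23.671477 − (+3.371e-03/-2.943e+00) = 23.672622
iter 4: u=1.522096  f(a)=+2.802e-07  f'(a)=-2.943e+00  a ← 23.672622 − (+2.802e-07/-2.943e+00) = 23.672623
iter 5: u=1.522096  f(a)=-2.842e-14  f'(a)=-2.943e+00  a ← 23.672623 − (-2.842e-14/-2.943e+00) = 23.672623
converged: |Δa| < 1e-12 after 5 iterations
sag = a·(cosh(S/(2a)) − 1) = 23.672623·(cosh(1.522096) − 1) = 33.142522
T_max/T_min = cosh(S/(2a)) = 2.400036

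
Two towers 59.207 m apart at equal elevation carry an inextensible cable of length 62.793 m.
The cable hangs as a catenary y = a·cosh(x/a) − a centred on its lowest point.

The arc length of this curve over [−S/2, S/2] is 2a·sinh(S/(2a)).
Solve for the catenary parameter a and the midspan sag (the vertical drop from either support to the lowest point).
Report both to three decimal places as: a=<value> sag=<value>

seed: a₀ = √(S³/(24(L−S))) = √(59.207³/(24·3.586)) = 49.107613
iter 1: u=0.602829  f(a)=+6.572e-02  f'(a)=-1.514e-01  a ← 49.107613 − (+6.572e-02/-1.514e-01) = 49.541659
iter 2: u=0.597548  f(a)=+8.816e-04  f'(a)=-1.474e-01  a ← 49.541659 − (+8.816e-04/-1.474e-01) = 49.547641
iter 3: u=0.597475  f(a)=+1.634e-07  f'(a)=-1.473e-01  a ← 49.547641 − (+1.634e-07/-1.473e-01) = 49.547642
iter 4: u=0.597475  f(a)=-1.421e-14  f'(a)=-1.473e-01  a ← 49.547642 − (-1.421e-14/-1.473e-01) = 49.547642
converged: |Δa| < 1e-12 after 4 iterations
sag = a·(cosh(S/(2a)) − 1) = 49.547642·(cosh(0.597475) − 1) = 9.109915
T_max/T_min = cosh(S/(2a)) = 1.183862

a=49.548 sag=9.110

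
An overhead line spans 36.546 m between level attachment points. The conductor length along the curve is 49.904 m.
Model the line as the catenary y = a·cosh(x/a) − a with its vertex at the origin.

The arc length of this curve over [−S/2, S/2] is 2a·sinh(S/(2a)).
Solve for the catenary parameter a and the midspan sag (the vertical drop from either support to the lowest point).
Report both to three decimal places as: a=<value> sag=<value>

a=12.966 sag=15.154

seed: a₀ = √(S³/(24(L−S))) = √(36.546³/(24·13.358)) = 12.339099
iter 1: u=1.480902  f(a)=+1.544e+00  f'(a)=-2.679e+00  a ← 12.339099 − (+1.544e+00/-2.679e+00) = 12.915348
iter 2: u=1.414828  f(a)=+1.147e-01  f'(a)=-2.294e+00  a ← 12.915348 − (+1.147e-01/-2.294e+00) = 12.965355
iter 3: u=1.409371  f(a)=+7.461e-04  f'(a)=-2.264e+00  a ← 12.965355 − (+7.461e-04/-2.264e+00) = 12.965685
iter 4: u=1.409335  f(a)=+3.201e-08  f'(a)=-2.264e+00  a ← 12.965685 − (+3.201e-08/-2.264e+00) = 12.965685
iter 5: u=1.409335  f(a)=-1.421e-14  f'(a)=-2.264e+00  a ← 12.965685 − (-1.421e-14/-2.264e+00) = 12.965685
converged: |Δa| < 1e-12 after 5 iterations
sag = a·(cosh(S/(2a)) − 1) = 12.965685·(cosh(1.409335) − 1) = 15.153904
T_max/T_min = cosh(S/(2a)) = 2.168770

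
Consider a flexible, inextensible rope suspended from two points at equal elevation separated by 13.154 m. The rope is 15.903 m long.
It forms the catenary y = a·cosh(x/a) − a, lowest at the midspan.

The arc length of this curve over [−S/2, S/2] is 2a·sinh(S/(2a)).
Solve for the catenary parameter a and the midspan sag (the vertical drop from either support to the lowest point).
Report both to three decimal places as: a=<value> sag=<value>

a=6.049 sag=3.942

seed: a₀ = √(S³/(24(L−S))) = √(13.154³/(24·2.749)) = 5.873457
iter 1: u=1.119784  f(a)=+1.776e-01  f'(a)=-1.059e+00  a ← 5.873457 − (+1.776e-01/-1.059e+00) = 6.041176
iter 2: u=1.088695  f(a)=+7.891e-03  f'(a)=-9.666e-01  a ← 6.041176 − (+7.891e-03/-9.666e-01) = 6.049339
iter 3: u=1.087226  f(a)=+1.718e-05  f'(a)=-9.624e-01  a ← 6.049339 − (+1.718e-05/-9.624e-01) = 6.049357
iter 4: u=1.087223  f(a)=+8.187e-11  f'(a)=-9.624e-01  a ← 6.049357 − (+8.187e-11/-9.624e-01) = 6.049357
iter 5: u=1.087223  f(a)=+0.000e+00  f'(a)=-9.624e-01  a ← 6.049357 − (+0.000e+00/-9.624e-01) = 6.049357
converged: |Δa| < 1e-12 after 5 iterations
sag = a·(cosh(S/(2a)) − 1) = 6.049357·(cosh(1.087223) − 1) = 3.941693
T_max/T_min = cosh(S/(2a)) = 1.651589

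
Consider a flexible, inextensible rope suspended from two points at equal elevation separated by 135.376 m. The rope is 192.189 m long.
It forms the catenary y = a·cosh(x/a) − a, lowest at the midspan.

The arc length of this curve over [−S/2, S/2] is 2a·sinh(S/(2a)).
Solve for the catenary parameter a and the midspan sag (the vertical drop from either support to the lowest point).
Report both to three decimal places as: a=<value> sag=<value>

a=45.118 sag=61.041

seed: a₀ = √(S³/(24(L−S))) = √(135.376³/(24·56.813)) = 42.656285
iter 1: u=1.586824  f(a)=+7.597e+00  f'(a)=-3.398e+00  a ← 42.656285 − (+7.597e+00/-3.398e+00) = 44.892192
iter 2: u=1.507790  f(a)=+6.382e-01  f'(a)=-2.849e+00  a ← 44.892192 − (+6.382e-01/-2.849e+00) = 45.116216
iter 3: u=1.500303  f(a)=+5.416e-03  f'(a)=-2.801e+00  a ← 45.116216 − (+5.416e-03/-2.801e+00) = 45.118150
iter 4: u=1.500239  f(a)=+3.975e-07  f'(a)=-2.800e+00  a ← 45.118150 − (+3.975e-07/-2.800e+00) = 45.118150
iter 5: u=1.500239  f(a)=+2.842e-14  f'(a)=-2.800e+00  a ← 45.118150 − (+2.842e-14/-2.800e+00) = 45.118150
converged: |Δa| < 1e-12 after 5 iterations
sag = a·(cosh(S/(2a)) − 1) = 45.118150·(cosh(1.500239) − 1) = 61.041166
T_max/T_min = cosh(S/(2a)) = 2.352918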